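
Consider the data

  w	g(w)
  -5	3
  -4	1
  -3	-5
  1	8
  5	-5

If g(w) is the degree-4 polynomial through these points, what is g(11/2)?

-79729/2560

Evaluate each Lagrange basis at w = 11/2:
L_0(11/2) = (19/2)·(17/2)·(9/2)·(1/2)/[(-1)·(-2)·(-6)·(-10)] = 969/640
L_1(11/2) = (21/2)·(17/2)·(9/2)·(1/2)/[(1)·(-1)·(-5)·(-9)] = -357/80
L_2(11/2) = (21/2)·(19/2)·(9/2)·(1/2)/[(2)·(1)·(-4)·(-8)] = 3591/1024
L_3(11/2) = (21/2)·(19/2)·(17/2)·(1/2)/[(6)·(5)·(4)·(-4)] = -2261/2560
L_4(11/2) = (21/2)·(19/2)·(17/2)·(9/2)/[(10)·(9)·(8)·(4)] = 6783/5120
Sum: 3·(969/640) + 1·(-357/80) + (-5)·(3591/1024) + 8·(-2261/2560) + (-5)·(6783/5120) = -79729/2560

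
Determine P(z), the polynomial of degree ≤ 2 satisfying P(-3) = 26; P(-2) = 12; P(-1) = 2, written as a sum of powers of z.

Build the Lagrange basis polynomials:
L_0(z) = (z + 2)(z + 1) / [2] = (1/2)z^2 + (3/2)z + 1
L_1(z) = (z + 3)(z + 1) / [-1] = -z^2 - 4z - 3
L_2(z) = (z + 3)(z + 2) / [2] = (1/2)z^2 + (5/2)z + 3
P(z) = 26·L_0 + 12·L_1 + 2·L_2
  26·L_0(z) = 13z^2 + 39z + 26
  12·L_1(z) = -12z^2 - 48z - 36
  2·L_2(z) = z^2 + 5z + 6
Adding term by term: 2z^2 - 4z - 4

P(z) = 2z^2 - 4z - 4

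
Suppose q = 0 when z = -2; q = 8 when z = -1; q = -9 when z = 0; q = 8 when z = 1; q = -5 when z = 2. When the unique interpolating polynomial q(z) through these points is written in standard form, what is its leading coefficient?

The leading coefficient equals the top divided difference q[-2,-1,0,1,2].
q[-2,-1] = (8 - 0) / (-1 - (-2)) = 8
q[-1,0] = (-9 - 8) / (0 - (-1)) = -17
q[0,1] = (8 - (-9)) / (1 - 0) = 17
q[1,2] = (-5 - 8) / (2 - 1) = -13
q[-2,-1,0] = (-17 - 8) / (0 - (-2)) = -25/2
q[-1,0,1] = (17 - (-17)) / (1 - (-1)) = 17
q[0,1,2] = (-13 - 17) / (2 - 0) = -15
q[-2,-1,0,1] = (17 - (-25/2)) / (1 - (-2)) = 59/6
q[-1,0,1,2] = (-15 - 17) / (2 - (-1)) = -32/3
q[-2,-1,0,1,2] = (-32/3 - 59/6) / (2 - (-2)) = -41/8

-41/8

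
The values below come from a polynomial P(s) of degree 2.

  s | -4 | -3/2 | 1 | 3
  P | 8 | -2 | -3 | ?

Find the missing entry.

67/25

The 3 known values determine P uniquely (degree ≤ 2).
L_0(3) = (9/2)·(2)/[(-5/2)·(-5)] = 18/25
L_1(3) = (7)·(2)/[(5/2)·(-5/2)] = -56/25
L_2(3) = (7)·(9/2)/[(5)·(5/2)] = 63/25
Sum: 8·(18/25) + (-2)·(-56/25) + (-3)·(63/25) = 67/25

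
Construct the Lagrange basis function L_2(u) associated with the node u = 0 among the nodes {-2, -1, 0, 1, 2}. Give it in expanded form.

L_2(u) = (u + 2)(u + 1)(u - 1)(u - 2) / [(2)·(1)·(-1)·(-2)]
       = (u^4 - 5u^2 + 4) / (4)

L_2(u) = (1/4)u^4 - (5/4)u^2 + 1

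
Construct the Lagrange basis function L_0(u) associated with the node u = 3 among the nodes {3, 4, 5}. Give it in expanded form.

L_0(u) = (1/2)u^2 - (9/2)u + 10

L_0(u) = (u - 4)(u - 5) / [(-1)·(-2)]
       = (u^2 - 9u + 20) / (2)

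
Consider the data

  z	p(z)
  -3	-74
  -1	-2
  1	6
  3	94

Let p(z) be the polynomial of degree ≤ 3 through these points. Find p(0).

1

Using Newton's divided-difference form:
p[-3,-1] = (-2 - (-74)) / (-1 - (-3)) = 36
p[-1,1] = (6 - (-2)) / (1 - (-1)) = 4
p[1,3] = (94 - 6) / (3 - 1) = 44
p[-3,-1,1] = (4 - 36) / (1 - (-3)) = -8
p[-1,1,3] = (44 - 4) / (3 - (-1)) = 10
p[-3,-1,1,3] = (10 - (-8)) / (3 - (-3)) = 3
p(0) = -74 + 36·(3) + (-8)·(3)·(1) + 3·(3)·(1)·(-1) = 1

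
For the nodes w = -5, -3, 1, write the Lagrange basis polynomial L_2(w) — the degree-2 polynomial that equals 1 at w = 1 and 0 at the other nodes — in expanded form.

L_2(w) = (w + 5)(w + 3) / [(6)·(4)]
       = (w^2 + 8w + 15) / (24)

L_2(w) = (1/24)w^2 + (1/3)w + 5/8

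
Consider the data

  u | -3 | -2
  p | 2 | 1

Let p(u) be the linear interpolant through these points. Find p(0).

Evaluate each Lagrange basis at u = 0:
L_0(0) = (2)/[(-1)] = -2
L_1(0) = (3)/[(1)] = 3
Sum: 2·(-2) + 1·(3) = -1

-1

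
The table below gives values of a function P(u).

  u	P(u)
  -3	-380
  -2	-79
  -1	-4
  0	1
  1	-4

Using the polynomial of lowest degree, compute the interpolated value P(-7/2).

L_0(-7/2) = (-3/2)·(-5/2)·(-7/2)·(-9/2)/[(-1)·(-2)·(-3)·(-4)] = 315/128
L_1(-7/2) = (-1/2)·(-5/2)·(-7/2)·(-9/2)/[(1)·(-1)·(-2)·(-3)] = -105/32
L_2(-7/2) = (-1/2)·(-3/2)·(-7/2)·(-9/2)/[(2)·(1)·(-1)·(-2)] = 189/64
L_3(-7/2) = (-1/2)·(-3/2)·(-5/2)·(-9/2)/[(3)·(2)·(1)·(-1)] = -45/32
L_4(-7/2) = (-1/2)·(-3/2)·(-5/2)·(-7/2)/[(4)·(3)·(2)·(1)] = 35/128
Sum: (-380)·(315/128) + (-79)·(-105/32) + (-4)·(189/64) + 1·(-45/32) + (-4)·(35/128) = -2761/4

-2761/4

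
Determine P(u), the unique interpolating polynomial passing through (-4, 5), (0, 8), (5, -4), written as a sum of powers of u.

Build the Lagrange basis polynomials:
L_0(u) = u(u - 5) / [36] = (1/36)u^2 - (5/36)u
L_1(u) = (u + 4)(u - 5) / [-20] = -(1/20)u^2 + (1/20)u + 1
L_2(u) = (u + 4)u / [45] = (1/45)u^2 + (4/45)u
P(u) = 5·L_0 + 8·L_1 + (-4)·L_2
  5·L_0(u) = (5/36)u^2 - (25/36)u
  8·L_1(u) = -(2/5)u^2 + (2/5)u + 8
  (-4)·L_2(u) = -(4/45)u^2 - (16/45)u
Adding term by term: -(7/20)u^2 - (13/20)u + 8

P(u) = -(7/20)u^2 - (13/20)u + 8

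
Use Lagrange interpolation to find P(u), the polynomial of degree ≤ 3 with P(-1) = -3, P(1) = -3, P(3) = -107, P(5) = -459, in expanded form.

L_0(u) = (u - 1)(u - 3)(u - 5) / [-48] = -(1/48)u^3 + (3/16)u^2 - (23/48)u + 5/16
L_1(u) = (u + 1)(u - 3)(u - 5) / [16] = (1/16)u^3 - (7/16)u^2 + (7/16)u + 15/16
L_2(u) = (u + 1)(u - 1)(u - 5) / [-16] = -(1/16)u^3 + (5/16)u^2 + (1/16)u - 5/16
L_3(u) = (u + 1)(u - 1)(u - 3) / [48] = (1/48)u^3 - (1/16)u^2 - (1/48)u + 1/16
P(u) = (-3)·L_0 + (-3)·L_1 + (-107)·L_2 + (-459)·L_3
  (-3)·L_0(u) = (1/16)u^3 - (9/16)u^2 + (23/16)u - 15/16
  (-3)·L_1(u) = -(3/16)u^3 + (21/16)u^2 - (21/16)u - 45/16
  (-107)·L_2(u) = (107/16)u^3 - (535/16)u^2 - (107/16)u + 535/16
  (-459)·L_3(u) = -(153/16)u^3 + (459/16)u^2 + (153/16)u - 459/16
Adding term by term: -3u^3 - 4u^2 + 3u + 1

P(u) = -3u^3 - 4u^2 + 3u + 1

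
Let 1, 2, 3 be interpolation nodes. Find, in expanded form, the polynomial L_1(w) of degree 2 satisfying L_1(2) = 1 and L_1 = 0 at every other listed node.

L_1(w) = (w - 1)(w - 3) / [(1)·(-1)]
       = (w^2 - 4w + 3) / (-1)

L_1(w) = -w^2 + 4w - 3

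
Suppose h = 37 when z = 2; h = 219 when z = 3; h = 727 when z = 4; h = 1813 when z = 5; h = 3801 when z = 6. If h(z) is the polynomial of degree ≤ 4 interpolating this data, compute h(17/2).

Using Newton's divided-difference form:
h[2,3] = (219 - 37) / (3 - 2) = 182
h[3,4] = (727 - 219) / (4 - 3) = 508
h[4,5] = (1813 - 727) / (5 - 4) = 1086
h[5,6] = (3801 - 1813) / (6 - 5) = 1988
h[2,3,4] = (508 - 182) / (4 - 2) = 163
h[3,4,5] = (1086 - 508) / (5 - 3) = 289
h[4,5,6] = (1988 - 1086) / (6 - 4) = 451
h[2,3,4,5] = (289 - 163) / (5 - 2) = 42
h[3,4,5,6] = (451 - 289) / (6 - 3) = 54
h[2,3,4,5,6] = (54 - 42) / (6 - 2) = 3
h(17/2) = 37 + 182·(13/2) + 163·(13/2)·(11/2) + 42·(13/2)·(11/2)·(9/2) + 3·(13/2)·(11/2)·(9/2)·(7/2) = 247891/16

247891/16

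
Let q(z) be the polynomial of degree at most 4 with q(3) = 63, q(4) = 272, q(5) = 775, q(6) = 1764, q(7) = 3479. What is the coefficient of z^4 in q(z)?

Build the Lagrange basis polynomials:
L_0(z) = (z - 4)(z - 5)(z - 6)(z - 7) / [24] = (1/24)z^4 - (11/12)z^3 + (179/24)z^2 - (319/12)z + 35
L_1(z) = (z - 3)(z - 5)(z - 6)(z - 7) / [-6] = -(1/6)z^4 + (7/2)z^3 - (161/6)z^2 + (177/2)z - 105
L_2(z) = (z - 3)(z - 4)(z - 6)(z - 7) / [4] = (1/4)z^4 - 5z^3 + (145/4)z^2 - (225/2)z + 126
L_3(z) = (z - 3)(z - 4)(z - 5)(z - 7) / [-6] = -(1/6)z^4 + (19/6)z^3 - (131/6)z^2 + (389/6)z - 70
L_4(z) = (z - 3)(z - 4)(z - 5)(z - 6) / [24] = (1/24)z^4 - (3/4)z^3 + (119/24)z^2 - (57/4)z + 15
q(z) = 63·L_0 + 272·L_1 + 775·L_2 + 1764·L_3 + 3479·L_4
Only the coefficient of z^4 is needed; take it from each L_i and combine:
63·(1/24) + 272·(-1/6) + 775·(1/4) + 1764·(-1/6) + 3479·(1/24) = 2

2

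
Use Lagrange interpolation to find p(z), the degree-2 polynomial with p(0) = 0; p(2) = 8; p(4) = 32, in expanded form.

L_0(z) = (z - 2)(z - 4) / [8] = (1/8)z^2 - (3/4)z + 1
L_1(z) = z(z - 4) / [-4] = -(1/4)z^2 + z
L_2(z) = z(z - 2) / [8] = (1/8)z^2 - (1/4)z
p(z) = 0·L_0 + 8·L_1 + 32·L_2
  0·L_0(z) = 0
  8·L_1(z) = -2z^2 + 8z
  32·L_2(z) = 4z^2 - 8z
Adding term by term: 2z^2

p(z) = 2z^2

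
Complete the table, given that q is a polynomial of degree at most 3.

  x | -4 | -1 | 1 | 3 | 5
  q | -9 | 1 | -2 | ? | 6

The 4 known values determine q uniquely (degree ≤ 3).
L_0(3) = (4)·(2)·(-2)/[(-3)·(-5)·(-9)] = 16/135
L_1(3) = (7)·(2)·(-2)/[(3)·(-2)·(-6)] = -7/9
L_2(3) = (7)·(4)·(-2)/[(5)·(2)·(-4)] = 7/5
L_3(3) = (7)·(4)·(2)/[(9)·(6)·(4)] = 7/27
Sum: (-9)·(16/135) + 1·(-7/9) + (-2)·(7/5) + 6·(7/27) = -139/45

-139/45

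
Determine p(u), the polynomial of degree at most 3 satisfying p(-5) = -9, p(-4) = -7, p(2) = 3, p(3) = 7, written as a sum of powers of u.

p(u) = (1/21)u^3 + (2/7)u^2 + (5/3)u - 13/7

Build the Lagrange basis polynomials:
L_0(u) = (u + 4)(u - 2)(u - 3) / [-56] = -(1/56)u^3 + (1/56)u^2 + (1/4)u - 3/7
L_1(u) = (u + 5)(u - 2)(u - 3) / [42] = (1/42)u^3 - (19/42)u + 5/7
L_2(u) = (u + 5)(u + 4)(u - 3) / [-42] = -(1/42)u^3 - (1/7)u^2 + (1/6)u + 10/7
L_3(u) = (u + 5)(u + 4)(u - 2) / [56] = (1/56)u^3 + (1/8)u^2 + (1/28)u - 5/7
p(u) = (-9)·L_0 + (-7)·L_1 + 3·L_2 + 7·L_3
  (-9)·L_0(u) = (9/56)u^3 - (9/56)u^2 - (9/4)u + 27/7
  (-7)·L_1(u) = -(1/6)u^3 + (19/6)u - 5
  3·L_2(u) = -(1/14)u^3 - (3/7)u^2 + (1/2)u + 30/7
  7·L_3(u) = (1/8)u^3 + (7/8)u^2 + (1/4)u - 5
Adding term by term: (1/21)u^3 + (2/7)u^2 + (5/3)u - 13/7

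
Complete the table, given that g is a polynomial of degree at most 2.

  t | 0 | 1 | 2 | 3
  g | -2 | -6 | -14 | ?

The 3 known values determine g uniquely (degree ≤ 2).
L_0(3) = (2)·(1)/[(-1)·(-2)] = 1
L_1(3) = (3)·(1)/[(1)·(-1)] = -3
L_2(3) = (3)·(2)/[(2)·(1)] = 3
Sum: (-2)·(1) + (-6)·(-3) + (-14)·(3) = -26

-26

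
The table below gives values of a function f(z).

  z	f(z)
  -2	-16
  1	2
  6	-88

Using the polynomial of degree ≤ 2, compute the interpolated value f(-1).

-4

Evaluate each Lagrange basis at z = -1:
L_0(-1) = (-2)·(-7)/[(-3)·(-8)] = 7/12
L_1(-1) = (1)·(-7)/[(3)·(-5)] = 7/15
L_2(-1) = (1)·(-2)/[(8)·(5)] = -1/20
Sum: (-16)·(7/12) + 2·(7/15) + (-88)·(-1/20) = -4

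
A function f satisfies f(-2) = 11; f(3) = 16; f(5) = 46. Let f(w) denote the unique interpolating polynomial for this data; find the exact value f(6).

L_0(6) = (3)·(1)/[(-5)·(-7)] = 3/35
L_1(6) = (8)·(1)/[(5)·(-2)] = -4/5
L_2(6) = (8)·(3)/[(7)·(2)] = 12/7
Sum: 11·(3/35) + 16·(-4/5) + 46·(12/7) = 67

67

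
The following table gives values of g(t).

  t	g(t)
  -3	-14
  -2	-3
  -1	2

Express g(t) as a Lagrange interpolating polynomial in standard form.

Build the Lagrange basis polynomials:
L_0(t) = (t + 2)(t + 1) / [2] = (1/2)t^2 + (3/2)t + 1
L_1(t) = (t + 3)(t + 1) / [-1] = -t^2 - 4t - 3
L_2(t) = (t + 3)(t + 2) / [2] = (1/2)t^2 + (5/2)t + 3
g(t) = (-14)·L_0 + (-3)·L_1 + 2·L_2
  (-14)·L_0(t) = -7t^2 - 21t - 14
  (-3)·L_1(t) = 3t^2 + 12t + 9
  2·L_2(t) = t^2 + 5t + 6
Adding term by term: -3t^2 - 4t + 1

g(t) = -3t^2 - 4t + 1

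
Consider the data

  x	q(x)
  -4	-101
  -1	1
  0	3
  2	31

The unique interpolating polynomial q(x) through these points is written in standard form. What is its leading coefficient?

The leading coefficient equals the top divided difference q[-4,-1,0,2].
q[-4,-1] = (1 - (-101)) / (-1 - (-4)) = 34
q[-1,0] = (3 - 1) / (0 - (-1)) = 2
q[0,2] = (31 - 3) / (2 - 0) = 14
q[-4,-1,0] = (2 - 34) / (0 - (-4)) = -8
q[-1,0,2] = (14 - 2) / (2 - (-1)) = 4
q[-4,-1,0,2] = (4 - (-8)) / (2 - (-4)) = 2

2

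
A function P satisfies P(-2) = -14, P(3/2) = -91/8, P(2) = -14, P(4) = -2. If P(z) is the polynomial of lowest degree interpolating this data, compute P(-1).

-2

Evaluate each Lagrange basis at z = -1:
L_0(-1) = (-5/2)·(-3)·(-5)/[(-7/2)·(-4)·(-6)] = 25/56
L_1(-1) = (1)·(-3)·(-5)/[(7/2)·(-1/2)·(-5/2)] = 24/7
L_2(-1) = (1)·(-5/2)·(-5)/[(4)·(1/2)·(-2)] = -25/8
L_3(-1) = (1)·(-5/2)·(-3)/[(6)·(5/2)·(2)] = 1/4
Sum: (-14)·(25/56) + (-91/8)·(24/7) + (-14)·(-25/8) + (-2)·(1/4) = -2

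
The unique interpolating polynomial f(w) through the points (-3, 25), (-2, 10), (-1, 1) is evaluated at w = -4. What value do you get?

46

L_0(-4) = (-2)·(-3)/[(-1)·(-2)] = 3
L_1(-4) = (-1)·(-3)/[(1)·(-1)] = -3
L_2(-4) = (-1)·(-2)/[(2)·(1)] = 1
Sum: 25·(3) + 10·(-3) + 1·(1) = 46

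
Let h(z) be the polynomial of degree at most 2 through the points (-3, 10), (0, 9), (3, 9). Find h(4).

Evaluate each Lagrange basis at z = 4:
L_0(4) = (4)·(1)/[(-3)·(-6)] = 2/9
L_1(4) = (7)·(1)/[(3)·(-3)] = -7/9
L_2(4) = (7)·(4)/[(6)·(3)] = 14/9
Sum: 10·(2/9) + 9·(-7/9) + 9·(14/9) = 83/9

83/9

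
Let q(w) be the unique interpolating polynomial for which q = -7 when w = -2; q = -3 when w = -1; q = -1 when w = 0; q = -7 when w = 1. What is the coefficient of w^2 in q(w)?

Build the Lagrange basis polynomials:
L_0(w) = (w + 1)w(w - 1) / [-6] = -(1/6)w^3 + (1/6)w
L_1(w) = (w + 2)w(w - 1) / [2] = (1/2)w^3 + (1/2)w^2 - w
L_2(w) = (w + 2)(w + 1)(w - 1) / [-2] = -(1/2)w^3 - w^2 + (1/2)w + 1
L_3(w) = (w + 2)(w + 1)w / [6] = (1/6)w^3 + (1/2)w^2 + (1/3)w
q(w) = (-7)·L_0 + (-3)·L_1 + (-1)·L_2 + (-7)·L_3
Only the coefficient of w^2 is needed; take it from each L_i and combine:
(-7)·(0) + (-3)·(1/2) + (-1)·(-1) + (-7)·(1/2) = -4

-4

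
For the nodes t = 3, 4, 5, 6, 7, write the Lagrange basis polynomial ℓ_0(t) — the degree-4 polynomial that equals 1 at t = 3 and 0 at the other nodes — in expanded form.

ℓ_0(t) = (1/24)t^4 - (11/12)t^3 + (179/24)t^2 - (319/12)t + 35

ℓ_0(t) = (t - 4)(t - 5)(t - 6)(t - 7) / [(-1)·(-2)·(-3)·(-4)]
       = (t^4 - 22t^3 + 179t^2 - 638t + 840) / (24)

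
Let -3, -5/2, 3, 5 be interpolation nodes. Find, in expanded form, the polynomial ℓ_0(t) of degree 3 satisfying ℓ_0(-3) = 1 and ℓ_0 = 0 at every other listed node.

ℓ_0(t) = -(1/24)t^3 + (11/48)t^2 + (5/24)t - 25/16

ℓ_0(t) = (t + 5/2)(t - 3)(t - 5) / [(-1/2)·(-6)·(-8)]
       = (t^3 - (11/2)t^2 - 5t + 75/2) / (-24)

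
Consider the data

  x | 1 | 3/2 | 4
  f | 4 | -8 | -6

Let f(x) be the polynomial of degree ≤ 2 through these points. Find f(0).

202/5

Using Newton's divided-difference form:
f[1,3/2] = (-8 - 4) / (3/2 - 1) = -24
f[3/2,4] = (-6 - (-8)) / (4 - 3/2) = 4/5
f[1,3/2,4] = (4/5 - (-24)) / (4 - 1) = 124/15
f(0) = 4 + (-24)·(-1) + (124/15)·(-1)·(-3/2) = 202/5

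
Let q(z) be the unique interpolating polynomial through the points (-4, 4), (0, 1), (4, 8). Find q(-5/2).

Evaluate each Lagrange basis at z = -5/2:
L_0(-5/2) = (-5/2)·(-13/2)/[(-4)·(-8)] = 65/128
L_1(-5/2) = (3/2)·(-13/2)/[(4)·(-4)] = 39/64
L_2(-5/2) = (3/2)·(-5/2)/[(8)·(4)] = -15/128
Sum: 4·(65/128) + 1·(39/64) + 8·(-15/128) = 109/64

109/64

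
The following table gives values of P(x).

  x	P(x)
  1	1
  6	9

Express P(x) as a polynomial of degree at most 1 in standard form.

P(x) = (8/5)x - 3/5

L_0(x) = (x - 6) / [-5] = -(1/5)x + 6/5
L_1(x) = (x - 1) / [5] = (1/5)x - 1/5
P(x) = 1·L_0 + 9·L_1
  1·L_0(x) = -(1/5)x + 6/5
  9·L_1(x) = (9/5)x - 9/5
Adding term by term: (8/5)x - 3/5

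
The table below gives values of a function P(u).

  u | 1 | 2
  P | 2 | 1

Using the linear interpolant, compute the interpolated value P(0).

Evaluate each Lagrange basis at u = 0:
L_0(0) = (-2)/[(-1)] = 2
L_1(0) = (-1)/[(1)] = -1
Sum: 2·(2) + 1·(-1) = 3

3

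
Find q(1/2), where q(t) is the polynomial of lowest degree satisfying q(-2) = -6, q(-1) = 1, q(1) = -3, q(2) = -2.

-13/8

Evaluate each Lagrange basis at t = 1/2:
L_0(1/2) = (3/2)·(-1/2)·(-3/2)/[(-1)·(-3)·(-4)] = -3/32
L_1(1/2) = (5/2)·(-1/2)·(-3/2)/[(1)·(-2)·(-3)] = 5/16
L_2(1/2) = (5/2)·(3/2)·(-3/2)/[(3)·(2)·(-1)] = 15/16
L_3(1/2) = (5/2)·(3/2)·(-1/2)/[(4)·(3)·(1)] = -5/32
Sum: (-6)·(-3/32) + 1·(5/16) + (-3)·(15/16) + (-2)·(-5/32) = -13/8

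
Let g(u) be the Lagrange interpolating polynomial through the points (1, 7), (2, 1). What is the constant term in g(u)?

Build the Lagrange basis polynomials:
L_0(u) = (u - 2) / [-1] = -u + 2
L_1(u) = (u - 1) / [1] = u - 1
g(u) = 7·L_0 + 1·L_1
Only the constant term is needed; take it from each L_i and combine:
7·(2) + 1·(-1) = 13

13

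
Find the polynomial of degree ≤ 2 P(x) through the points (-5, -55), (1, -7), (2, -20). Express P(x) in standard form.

Newton's divided differences:
P[-5,1] = (-7 - (-55)) / (1 - (-5)) = 8
P[1,2] = (-20 - (-7)) / (2 - 1) = -13
P[-5,1,2] = (-13 - 8) / (2 - (-5)) = -3
P(x) = -55 + 8·(x + 5) + (-3)·(x + 5)(x - 1)
Expanding: P(x) = -3x^2 - 4x

P(x) = -3x^2 - 4x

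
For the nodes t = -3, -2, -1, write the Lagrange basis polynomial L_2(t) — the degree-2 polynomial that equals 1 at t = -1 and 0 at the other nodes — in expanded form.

L_2(t) = (t + 3)(t + 2) / [(2)·(1)]
       = (t^2 + 5t + 6) / (2)

L_2(t) = (1/2)t^2 + (5/2)t + 3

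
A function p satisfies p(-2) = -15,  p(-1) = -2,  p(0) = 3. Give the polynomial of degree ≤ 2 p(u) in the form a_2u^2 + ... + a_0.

Build the Lagrange basis polynomials:
L_0(u) = (u + 1)u / [2] = (1/2)u^2 + (1/2)u
L_1(u) = (u + 2)u / [-1] = -u^2 - 2u
L_2(u) = (u + 2)(u + 1) / [2] = (1/2)u^2 + (3/2)u + 1
p(u) = (-15)·L_0 + (-2)·L_1 + 3·L_2
  (-15)·L_0(u) = -(15/2)u^2 - (15/2)u
  (-2)·L_1(u) = 2u^2 + 4u
  3·L_2(u) = (3/2)u^2 + (9/2)u + 3
Adding term by term: -4u^2 + u + 3

p(u) = -4u^2 + u + 3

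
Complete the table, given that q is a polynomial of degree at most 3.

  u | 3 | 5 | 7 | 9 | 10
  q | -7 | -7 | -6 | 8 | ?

The 4 known values determine q uniquely (degree ≤ 3).
Evaluate each Lagrange basis at u = 10:
L_0(10) = (5)·(3)·(1)/[(-2)·(-4)·(-6)] = -5/16
L_1(10) = (7)·(3)·(1)/[(2)·(-2)·(-4)] = 21/16
L_2(10) = (7)·(5)·(1)/[(4)·(2)·(-2)] = -35/16
L_3(10) = (7)·(5)·(3)/[(6)·(4)·(2)] = 35/16
Sum: (-7)·(-5/16) + (-7)·(21/16) + (-6)·(-35/16) + 8·(35/16) = 189/8

189/8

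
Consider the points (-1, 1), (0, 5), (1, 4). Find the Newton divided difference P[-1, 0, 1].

-5/2

P[-1,0] = (5 - 1) / (0 - (-1)) = 4
P[0,1] = (4 - 5) / (1 - 0) = -1
P[-1,0,1] = (-1 - 4) / (1 - (-1)) = -5/2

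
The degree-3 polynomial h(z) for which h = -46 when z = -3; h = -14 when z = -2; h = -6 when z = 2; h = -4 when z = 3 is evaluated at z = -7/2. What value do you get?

-565/8

Using Newton's divided-difference form:
h[-3,-2] = (-14 - (-46)) / (-2 - (-3)) = 32
h[-2,2] = (-6 - (-14)) / (2 - (-2)) = 2
h[2,3] = (-4 - (-6)) / (3 - 2) = 2
h[-3,-2,2] = (2 - 32) / (2 - (-3)) = -6
h[-2,2,3] = (2 - 2) / (3 - (-2)) = 0
h[-3,-2,2,3] = (0 - (-6)) / (3 - (-3)) = 1
h(-7/2) = -46 + 32·(-1/2) + (-6)·(-1/2)·(-3/2) + 1·(-1/2)·(-3/2)·(-11/2) = -565/8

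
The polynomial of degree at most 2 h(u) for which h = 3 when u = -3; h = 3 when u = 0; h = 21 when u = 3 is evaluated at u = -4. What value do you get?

7

Evaluate each Lagrange basis at u = -4:
L_0(-4) = (-4)·(-7)/[(-3)·(-6)] = 14/9
L_1(-4) = (-1)·(-7)/[(3)·(-3)] = -7/9
L_2(-4) = (-1)·(-4)/[(6)·(3)] = 2/9
Sum: 3·(14/9) + 3·(-7/9) + 21·(2/9) = 7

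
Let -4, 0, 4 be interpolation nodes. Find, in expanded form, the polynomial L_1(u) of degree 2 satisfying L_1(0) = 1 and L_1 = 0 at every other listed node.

L_1(u) = -(1/16)u^2 + 1

L_1(u) = (u + 4)(u - 4) / [(4)·(-4)]
       = (u^2 - 16) / (-16)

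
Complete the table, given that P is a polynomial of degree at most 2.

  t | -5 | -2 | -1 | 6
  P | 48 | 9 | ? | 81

The 3 known values determine P uniquely (degree ≤ 2).
L_0(-1) = (1)·(-7)/[(-3)·(-11)] = -7/33
L_1(-1) = (4)·(-7)/[(3)·(-8)] = 7/6
L_2(-1) = (4)·(1)/[(11)·(8)] = 1/22
Sum: 48·(-7/33) + 9·(7/6) + 81·(1/22) = 4

4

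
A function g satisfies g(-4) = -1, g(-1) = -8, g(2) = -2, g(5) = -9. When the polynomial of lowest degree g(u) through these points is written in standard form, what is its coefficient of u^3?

-13/81

The leading coefficient equals the top divided difference g[-4,-1,2,5].
g[-4,-1] = (-8 - (-1)) / (-1 - (-4)) = -7/3
g[-1,2] = (-2 - (-8)) / (2 - (-1)) = 2
g[2,5] = (-9 - (-2)) / (5 - 2) = -7/3
g[-4,-1,2] = (2 - (-7/3)) / (2 - (-4)) = 13/18
g[-1,2,5] = (-7/3 - 2) / (5 - (-1)) = -13/18
g[-4,-1,2,5] = (-13/18 - 13/18) / (5 - (-4)) = -13/81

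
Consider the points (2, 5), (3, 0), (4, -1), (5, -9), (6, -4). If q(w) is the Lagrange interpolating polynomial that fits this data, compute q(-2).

1370

Evaluate each Lagrange basis at w = -2:
L_0(-2) = (-5)·(-6)·(-7)·(-8)/[(-1)·(-2)·(-3)·(-4)] = 70
L_1(-2) = (-4)·(-6)·(-7)·(-8)/[(1)·(-1)·(-2)·(-3)] = -224
L_2(-2) = (-4)·(-5)·(-7)·(-8)/[(2)·(1)·(-1)·(-2)] = 280
L_3(-2) = (-4)·(-5)·(-6)·(-8)/[(3)·(2)·(1)·(-1)] = -160
L_4(-2) = (-4)·(-5)·(-6)·(-7)/[(4)·(3)·(2)·(1)] = 35
Sum: 5·(70) + 0 + (-1)·(280) + (-9)·(-160) + (-4)·(35) = 1370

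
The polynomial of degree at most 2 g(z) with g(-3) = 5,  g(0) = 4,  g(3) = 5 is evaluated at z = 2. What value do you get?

Evaluate each Lagrange basis at z = 2:
L_0(2) = (2)·(-1)/[(-3)·(-6)] = -1/9
L_1(2) = (5)·(-1)/[(3)·(-3)] = 5/9
L_2(2) = (5)·(2)/[(6)·(3)] = 5/9
Sum: 5·(-1/9) + 4·(5/9) + 5·(5/9) = 40/9

40/9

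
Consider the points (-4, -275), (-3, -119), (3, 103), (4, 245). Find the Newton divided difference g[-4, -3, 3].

-17

g[-4,-3] = (-119 - (-275)) / (-3 - (-4)) = 156
g[-3,3] = (103 - (-119)) / (3 - (-3)) = 37
g[-4,-3,3] = (37 - 156) / (3 - (-4)) = -17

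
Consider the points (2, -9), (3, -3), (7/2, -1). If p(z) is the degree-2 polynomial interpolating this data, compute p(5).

1

Evaluate each Lagrange basis at z = 5:
L_0(5) = (2)·(3/2)/[(-1)·(-3/2)] = 2
L_1(5) = (3)·(3/2)/[(1)·(-1/2)] = -9
L_2(5) = (3)·(2)/[(3/2)·(1/2)] = 8
Sum: (-9)·(2) + (-3)·(-9) + (-1)·(8) = 1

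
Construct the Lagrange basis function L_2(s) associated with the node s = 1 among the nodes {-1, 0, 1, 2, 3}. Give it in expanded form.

L_2(s) = (1/4)s^4 - s^3 + (1/4)s^2 + (3/2)s

L_2(s) = (s + 1)s(s - 2)(s - 3) / [(2)·(1)·(-1)·(-2)]
       = (s^4 - 4s^3 + s^2 + 6s) / (4)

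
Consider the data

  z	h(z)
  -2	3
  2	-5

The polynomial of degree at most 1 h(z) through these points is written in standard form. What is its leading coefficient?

-2

The leading coefficient equals the top divided difference h[-2,2].
h[-2,2] = (-5 - 3) / (2 - (-2)) = -2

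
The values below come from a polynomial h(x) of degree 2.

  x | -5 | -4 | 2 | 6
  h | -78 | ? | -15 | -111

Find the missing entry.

The 3 known values determine h uniquely (degree ≤ 2).
Evaluate each Lagrange basis at x = -4:
L_0(-4) = (-6)·(-10)/[(-7)·(-11)] = 60/77
L_1(-4) = (1)·(-10)/[(7)·(-4)] = 5/14
L_2(-4) = (1)·(-6)/[(11)·(4)] = -3/22
Sum: (-78)·(60/77) + (-15)·(5/14) + (-111)·(-3/22) = -51

-51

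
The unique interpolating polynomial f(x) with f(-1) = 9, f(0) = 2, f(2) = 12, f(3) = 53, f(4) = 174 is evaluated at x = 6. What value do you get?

968

L_0(6) = (6)·(4)·(3)·(2)/[(-1)·(-3)·(-4)·(-5)] = 12/5
L_1(6) = (7)·(4)·(3)·(2)/[(1)·(-2)·(-3)·(-4)] = -7
L_2(6) = (7)·(6)·(3)·(2)/[(3)·(2)·(-1)·(-2)] = 21
L_3(6) = (7)·(6)·(4)·(2)/[(4)·(3)·(1)·(-1)] = -28
L_4(6) = (7)·(6)·(4)·(3)/[(5)·(4)·(2)·(1)] = 63/5
Sum: 9·(12/5) + 2·(-7) + 12·(21) + 53·(-28) + 174·(63/5) = 968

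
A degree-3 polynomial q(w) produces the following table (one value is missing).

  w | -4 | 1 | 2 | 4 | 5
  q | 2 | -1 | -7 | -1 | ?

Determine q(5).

337/20

The 4 known values determine q uniquely (degree ≤ 3).
L_0(5) = (4)·(3)·(1)/[(-5)·(-6)·(-8)] = -1/20
L_1(5) = (9)·(3)·(1)/[(5)·(-1)·(-3)] = 9/5
L_2(5) = (9)·(4)·(1)/[(6)·(1)·(-2)] = -3
L_3(5) = (9)·(4)·(3)/[(8)·(3)·(2)] = 9/4
Sum: 2·(-1/20) + (-1)·(9/5) + (-7)·(-3) + (-1)·(9/4) = 337/20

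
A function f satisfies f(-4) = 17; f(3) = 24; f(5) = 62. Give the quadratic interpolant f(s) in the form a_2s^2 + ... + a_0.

f(s) = 2s^2 + 3s - 3

Build the Lagrange basis polynomials:
L_0(s) = (s - 3)(s - 5) / [63] = (1/63)s^2 - (8/63)s + 5/21
L_1(s) = (s + 4)(s - 5) / [-14] = -(1/14)s^2 + (1/14)s + 10/7
L_2(s) = (s + 4)(s - 3) / [18] = (1/18)s^2 + (1/18)s - 2/3
f(s) = 17·L_0 + 24·L_1 + 62·L_2
  17·L_0(s) = (17/63)s^2 - (136/63)s + 85/21
  24·L_1(s) = -(12/7)s^2 + (12/7)s + 240/7
  62·L_2(s) = (31/9)s^2 + (31/9)s - 124/3
Adding term by term: 2s^2 + 3s - 3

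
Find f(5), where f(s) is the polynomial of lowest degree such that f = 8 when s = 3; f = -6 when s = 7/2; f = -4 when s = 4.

Evaluate each Lagrange basis at s = 5:
L_0(5) = (3/2)·(1)/[(-1/2)·(-1)] = 3
L_1(5) = (2)·(1)/[(1/2)·(-1/2)] = -8
L_2(5) = (2)·(3/2)/[(1)·(1/2)] = 6
Sum: 8·(3) + (-6)·(-8) + (-4)·(6) = 48

48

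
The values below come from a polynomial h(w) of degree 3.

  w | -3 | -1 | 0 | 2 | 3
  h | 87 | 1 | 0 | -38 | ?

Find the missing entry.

-123

The 4 known values determine h uniquely (degree ≤ 3).
L_0(3) = (4)·(3)·(1)/[(-2)·(-3)·(-5)] = -2/5
L_1(3) = (6)·(3)·(1)/[(2)·(-1)·(-3)] = 3
L_2(3) = (6)·(4)·(1)/[(3)·(1)·(-2)] = -4
L_3(3) = (6)·(4)·(3)/[(5)·(3)·(2)] = 12/5
Sum: 87·(-2/5) + 1·(3) + 0 + (-38)·(12/5) = -123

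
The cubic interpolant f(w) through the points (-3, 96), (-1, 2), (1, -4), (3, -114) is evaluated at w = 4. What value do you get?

-268

Evaluate each Lagrange basis at w = 4:
L_0(4) = (5)·(3)·(1)/[(-2)·(-4)·(-6)] = -5/16
L_1(4) = (7)·(3)·(1)/[(2)·(-2)·(-4)] = 21/16
L_2(4) = (7)·(5)·(1)/[(4)·(2)·(-2)] = -35/16
L_3(4) = (7)·(5)·(3)/[(6)·(4)·(2)] = 35/16
Sum: 96·(-5/16) + 2·(21/16) + (-4)·(-35/16) + (-114)·(35/16) = -268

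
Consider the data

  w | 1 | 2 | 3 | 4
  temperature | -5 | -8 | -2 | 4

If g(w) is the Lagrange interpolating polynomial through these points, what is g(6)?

-20

L_0(6) = (4)·(3)·(2)/[(-1)·(-2)·(-3)] = -4
L_1(6) = (5)·(3)·(2)/[(1)·(-1)·(-2)] = 15
L_2(6) = (5)·(4)·(2)/[(2)·(1)·(-1)] = -20
L_3(6) = (5)·(4)·(3)/[(3)·(2)·(1)] = 10
Sum: (-5)·(-4) + (-8)·(15) + (-2)·(-20) + 4·(10) = -20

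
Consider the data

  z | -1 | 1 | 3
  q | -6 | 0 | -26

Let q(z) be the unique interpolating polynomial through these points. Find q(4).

-51

Evaluate each Lagrange basis at z = 4:
L_0(4) = (3)·(1)/[(-2)·(-4)] = 3/8
L_1(4) = (5)·(1)/[(2)·(-2)] = -5/4
L_2(4) = (5)·(3)/[(4)·(2)] = 15/8
Sum: (-6)·(3/8) + 0 + (-26)·(15/8) = -51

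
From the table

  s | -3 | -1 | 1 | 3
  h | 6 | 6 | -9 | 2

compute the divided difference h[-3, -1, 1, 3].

41/48

h[-3,-1] = (6 - 6) / (-1 - (-3)) = 0
h[-1,1] = (-9 - 6) / (1 - (-1)) = -15/2
h[1,3] = (2 - (-9)) / (3 - 1) = 11/2
h[-3,-1,1] = (-15/2 - 0) / (1 - (-3)) = -15/8
h[-1,1,3] = (11/2 - (-15/2)) / (3 - (-1)) = 13/4
h[-3,-1,1,3] = (13/4 - (-15/8)) / (3 - (-3)) = 41/48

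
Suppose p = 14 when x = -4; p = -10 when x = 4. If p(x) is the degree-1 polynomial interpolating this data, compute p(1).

-1

Evaluate each Lagrange basis at x = 1:
L_0(1) = (-3)/[(-8)] = 3/8
L_1(1) = (5)/[(8)] = 5/8
Sum: 14·(3/8) + (-10)·(5/8) = -1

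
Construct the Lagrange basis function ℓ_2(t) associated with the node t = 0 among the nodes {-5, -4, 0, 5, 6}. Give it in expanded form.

ℓ_2(t) = (1/600)t^4 - (1/300)t^3 - (49/600)t^2 + (1/12)t + 1

ℓ_2(t) = (t + 5)(t + 4)(t - 5)(t - 6) / [(5)·(4)·(-5)·(-6)]
       = (t^4 - 2t^3 - 49t^2 + 50t + 600) / (600)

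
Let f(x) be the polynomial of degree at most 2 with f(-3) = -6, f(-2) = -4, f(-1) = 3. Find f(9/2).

Using Newton's divided-difference form:
f[-3,-2] = (-4 - (-6)) / (-2 - (-3)) = 2
f[-2,-1] = (3 - (-4)) / (-1 - (-2)) = 7
f[-3,-2,-1] = (7 - 2) / (-1 - (-3)) = 5/2
f(9/2) = -6 + 2·(15/2) + (5/2)·(15/2)·(13/2) = 1047/8

1047/8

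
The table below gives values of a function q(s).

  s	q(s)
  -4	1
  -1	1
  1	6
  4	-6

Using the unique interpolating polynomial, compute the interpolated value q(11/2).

-9807/320

L_0(11/2) = (13/2)·(9/2)·(3/2)/[(-3)·(-5)·(-8)] = -117/320
L_1(11/2) = (19/2)·(9/2)·(3/2)/[(3)·(-2)·(-5)] = 171/80
L_2(11/2) = (19/2)·(13/2)·(3/2)/[(5)·(2)·(-3)] = -247/80
L_3(11/2) = (19/2)·(13/2)·(9/2)/[(8)·(5)·(3)] = 741/320
Sum: 1·(-117/320) + 1·(171/80) + 6·(-247/80) + (-6)·(741/320) = -9807/320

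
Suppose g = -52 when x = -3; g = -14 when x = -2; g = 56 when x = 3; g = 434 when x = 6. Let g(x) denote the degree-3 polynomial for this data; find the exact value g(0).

2

Using Newton's divided-difference form:
g[-3,-2] = (-14 - (-52)) / (-2 - (-3)) = 38
g[-2,3] = (56 - (-14)) / (3 - (-2)) = 14
g[3,6] = (434 - 56) / (6 - 3) = 126
g[-3,-2,3] = (14 - 38) / (3 - (-3)) = -4
g[-2,3,6] = (126 - 14) / (6 - (-2)) = 14
g[-3,-2,3,6] = (14 - (-4)) / (6 - (-3)) = 2
g(0) = -52 + 38·(3) + (-4)·(3)·(2) + 2·(3)·(2)·(-3) = 2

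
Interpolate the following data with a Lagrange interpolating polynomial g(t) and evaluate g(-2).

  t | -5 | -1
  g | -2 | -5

Evaluate each Lagrange basis at t = -2:
L_0(-2) = (-1)/[(-4)] = 1/4
L_1(-2) = (3)/[(4)] = 3/4
Sum: (-2)·(1/4) + (-5)·(3/4) = -17/4

-17/4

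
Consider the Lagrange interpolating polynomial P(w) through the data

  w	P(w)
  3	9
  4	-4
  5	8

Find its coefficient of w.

-201/2

L_0(w) = (w - 4)(w - 5) / [2] = (1/2)w^2 - (9/2)w + 10
L_1(w) = (w - 3)(w - 5) / [-1] = -w^2 + 8w - 15
L_2(w) = (w - 3)(w - 4) / [2] = (1/2)w^2 - (7/2)w + 6
P(w) = 9·L_0 + (-4)·L_1 + 8·L_2
Only the coefficient of w is needed; take it from each L_i and combine:
9·(-9/2) + (-4)·(8) + 8·(-7/2) = -201/2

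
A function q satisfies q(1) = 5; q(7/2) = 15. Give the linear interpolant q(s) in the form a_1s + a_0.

q(s) = 4s + 1

Build the Lagrange basis polynomials:
L_0(s) = (s - 7/2) / [-5/2] = -(2/5)s + 7/5
L_1(s) = (s - 1) / [5/2] = (2/5)s - 2/5
q(s) = 5·L_0 + 15·L_1
  5·L_0(s) = -2s + 7
  15·L_1(s) = 6s - 6
Adding term by term: 4s + 1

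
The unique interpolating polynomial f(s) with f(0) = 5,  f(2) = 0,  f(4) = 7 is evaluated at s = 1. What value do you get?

L_0(1) = (-1)·(-3)/[(-2)·(-4)] = 3/8
L_1(1) = (1)·(-3)/[(2)·(-2)] = 3/4
L_2(1) = (1)·(-1)/[(4)·(2)] = -1/8
Sum: 5·(3/8) + 0 + 7·(-1/8) = 1

1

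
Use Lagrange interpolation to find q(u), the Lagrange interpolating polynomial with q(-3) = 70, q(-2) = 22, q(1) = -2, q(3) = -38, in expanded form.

q(u) = -2u^3 + 2u^2 - 2

L_0(u) = (u + 2)(u - 1)(u - 3) / [-24] = -(1/24)u^3 + (1/12)u^2 + (5/24)u - 1/4
L_1(u) = (u + 3)(u - 1)(u - 3) / [15] = (1/15)u^3 - (1/15)u^2 - (3/5)u + 3/5
L_2(u) = (u + 3)(u + 2)(u - 3) / [-24] = -(1/24)u^3 - (1/12)u^2 + (3/8)u + 3/4
L_3(u) = (u + 3)(u + 2)(u - 1) / [60] = (1/60)u^3 + (1/15)u^2 + (1/60)u - 1/10
q(u) = 70·L_0 + 22·L_1 + (-2)·L_2 + (-38)·L_3
  70·L_0(u) = -(35/12)u^3 + (35/6)u^2 + (175/12)u - 35/2
  22·L_1(u) = (22/15)u^3 - (22/15)u^2 - (66/5)u + 66/5
  (-2)·L_2(u) = (1/12)u^3 + (1/6)u^2 - (3/4)u - 3/2
  (-38)·L_3(u) = -(19/30)u^3 - (38/15)u^2 - (19/30)u + 19/5
Adding term by term: -2u^3 + 2u^2 - 2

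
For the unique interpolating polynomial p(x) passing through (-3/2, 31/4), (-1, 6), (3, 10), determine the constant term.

4

Build the Lagrange basis polynomials:
L_0(x) = (x + 1)(x - 3) / [9/4] = (4/9)x^2 - (8/9)x - 4/3
L_1(x) = (x + 3/2)(x - 3) / [-2] = -(1/2)x^2 + (3/4)x + 9/4
L_2(x) = (x + 3/2)(x + 1) / [18] = (1/18)x^2 + (5/36)x + 1/12
p(x) = (31/4)·L_0 + 6·L_1 + 10·L_2
Only the constant term is needed; take it from each L_i and combine:
(31/4)·(-4/3) + 6·(9/4) + 10·(1/12) = 4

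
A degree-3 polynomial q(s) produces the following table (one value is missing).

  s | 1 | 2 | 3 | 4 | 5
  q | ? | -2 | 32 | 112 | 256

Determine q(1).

-8

The 4 known values determine q uniquely (degree ≤ 3).
L_0(1) = (-2)·(-3)·(-4)/[(-1)·(-2)·(-3)] = 4
L_1(1) = (-1)·(-3)·(-4)/[(1)·(-1)·(-2)] = -6
L_2(1) = (-1)·(-2)·(-4)/[(2)·(1)·(-1)] = 4
L_3(1) = (-1)·(-2)·(-3)/[(3)·(2)·(1)] = -1
Sum: (-2)·(4) + 32·(-6) + 112·(4) + 256·(-1) = -8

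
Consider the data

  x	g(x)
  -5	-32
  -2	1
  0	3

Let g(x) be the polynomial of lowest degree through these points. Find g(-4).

L_0(-4) = (-2)·(-4)/[(-3)·(-5)] = 8/15
L_1(-4) = (1)·(-4)/[(3)·(-2)] = 2/3
L_2(-4) = (1)·(-2)/[(5)·(2)] = -1/5
Sum: (-32)·(8/15) + 1·(2/3) + 3·(-1/5) = -17

-17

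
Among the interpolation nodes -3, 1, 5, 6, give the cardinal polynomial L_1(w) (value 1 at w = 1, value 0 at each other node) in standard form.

L_1(w) = (1/80)w^3 - (1/10)w^2 - (3/80)w + 9/8

L_1(w) = (w + 3)(w - 5)(w - 6) / [(4)·(-4)·(-5)]
       = (w^3 - 8w^2 - 3w + 90) / (80)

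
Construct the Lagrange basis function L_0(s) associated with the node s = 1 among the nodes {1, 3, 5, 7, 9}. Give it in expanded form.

L_0(s) = (1/384)s^4 - (1/16)s^3 + (103/192)s^2 - (31/16)s + 315/128

L_0(s) = (s - 3)(s - 5)(s - 7)(s - 9) / [(-2)·(-4)·(-6)·(-8)]
       = (s^4 - 24s^3 + 206s^2 - 744s + 945) / (384)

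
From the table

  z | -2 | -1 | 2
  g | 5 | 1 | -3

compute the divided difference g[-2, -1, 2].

g[-2,-1] = (1 - 5) / (-1 - (-2)) = -4
g[-1,2] = (-3 - 1) / (2 - (-1)) = -4/3
g[-2,-1,2] = (-4/3 - (-4)) / (2 - (-2)) = 2/3

2/3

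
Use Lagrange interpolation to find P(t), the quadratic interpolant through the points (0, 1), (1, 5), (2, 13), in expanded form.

P(t) = 2t^2 + 2t + 1

Build the Lagrange basis polynomials:
L_0(t) = (t - 1)(t - 2) / [2] = (1/2)t^2 - (3/2)t + 1
L_1(t) = t(t - 2) / [-1] = -t^2 + 2t
L_2(t) = t(t - 1) / [2] = (1/2)t^2 - (1/2)t
P(t) = 1·L_0 + 5·L_1 + 13·L_2
  1·L_0(t) = (1/2)t^2 - (3/2)t + 1
  5·L_1(t) = -5t^2 + 10t
  13·L_2(t) = (13/2)t^2 - (13/2)t
Adding term by term: 2t^2 + 2t + 1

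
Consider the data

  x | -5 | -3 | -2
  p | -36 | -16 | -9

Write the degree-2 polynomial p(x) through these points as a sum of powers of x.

p(x) = -x^2 + 2x - 1

Build the Lagrange basis polynomials:
L_0(x) = (x + 3)(x + 2) / [6] = (1/6)x^2 + (5/6)x + 1
L_1(x) = (x + 5)(x + 2) / [-2] = -(1/2)x^2 - (7/2)x - 5
L_2(x) = (x + 5)(x + 3) / [3] = (1/3)x^2 + (8/3)x + 5
p(x) = (-36)·L_0 + (-16)·L_1 + (-9)·L_2
  (-36)·L_0(x) = -6x^2 - 30x - 36
  (-16)·L_1(x) = 8x^2 + 56x + 80
  (-9)·L_2(x) = -3x^2 - 24x - 45
Adding term by term: -x^2 + 2x - 1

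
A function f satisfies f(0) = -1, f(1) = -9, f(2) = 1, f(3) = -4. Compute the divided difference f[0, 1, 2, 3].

f[0,1] = (-9 - (-1)) / (1 - 0) = -8
f[1,2] = (1 - (-9)) / (2 - 1) = 10
f[2,3] = (-4 - 1) / (3 - 2) = -5
f[0,1,2] = (10 - (-8)) / (2 - 0) = 9
f[1,2,3] = (-5 - 10) / (3 - 1) = -15/2
f[0,1,2,3] = (-15/2 - 9) / (3 - 0) = -11/2

-11/2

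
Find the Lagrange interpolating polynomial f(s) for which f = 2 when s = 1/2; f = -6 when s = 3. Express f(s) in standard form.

L_0(s) = (s - 3) / [-5/2] = -(2/5)s + 6/5
L_1(s) = (s - 1/2) / [5/2] = (2/5)s - 1/5
f(s) = 2·L_0 + (-6)·L_1
  2·L_0(s) = -(4/5)s + 12/5
  (-6)·L_1(s) = -(12/5)s + 6/5
Adding term by term: -(16/5)s + 18/5

f(s) = -(16/5)s + 18/5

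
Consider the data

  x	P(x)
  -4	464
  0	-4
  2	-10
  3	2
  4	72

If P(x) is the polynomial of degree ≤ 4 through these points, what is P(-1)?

2

Evaluate each Lagrange basis at x = -1:
L_0(-1) = (-1)·(-3)·(-4)·(-5)/[(-4)·(-6)·(-7)·(-8)] = 5/112
L_1(-1) = (3)·(-3)·(-4)·(-5)/[(4)·(-2)·(-3)·(-4)] = 15/8
L_2(-1) = (3)·(-1)·(-4)·(-5)/[(6)·(2)·(-1)·(-2)] = -5/2
L_3(-1) = (3)·(-1)·(-3)·(-5)/[(7)·(3)·(1)·(-1)] = 15/7
L_4(-1) = (3)·(-1)·(-3)·(-4)/[(8)·(4)·(2)·(1)] = -9/16
Sum: 464·(5/112) + (-4)·(15/8) + (-10)·(-5/2) + 2·(15/7) + 72·(-9/16) = 2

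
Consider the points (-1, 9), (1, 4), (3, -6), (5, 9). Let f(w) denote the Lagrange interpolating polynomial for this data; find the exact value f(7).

L_0(7) = (6)·(4)·(2)/[(-2)·(-4)·(-6)] = -1
L_1(7) = (8)·(4)·(2)/[(2)·(-2)·(-4)] = 4
L_2(7) = (8)·(6)·(2)/[(4)·(2)·(-2)] = -6
L_3(7) = (8)·(6)·(4)/[(6)·(4)·(2)] = 4
Sum: 9·(-1) + 4·(4) + (-6)·(-6) + 9·(4) = 79

79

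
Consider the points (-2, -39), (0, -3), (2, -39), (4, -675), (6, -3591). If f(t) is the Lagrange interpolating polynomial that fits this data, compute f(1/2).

Evaluate each Lagrange basis at t = 1/2:
L_0(1/2) = (1/2)·(-3/2)·(-7/2)·(-11/2)/[(-2)·(-4)·(-6)·(-8)] = -77/2048
L_1(1/2) = (5/2)·(-3/2)·(-7/2)·(-11/2)/[(2)·(-2)·(-4)·(-6)] = 385/512
L_2(1/2) = (5/2)·(1/2)·(-7/2)·(-11/2)/[(4)·(2)·(-2)·(-4)] = 385/1024
L_3(1/2) = (5/2)·(1/2)·(-3/2)·(-11/2)/[(6)·(4)·(2)·(-2)] = -55/512
L_4(1/2) = (5/2)·(1/2)·(-3/2)·(-7/2)/[(8)·(6)·(4)·(2)] = 35/2048
Sum: (-39)·(-77/2048) + (-3)·(385/512) + (-39)·(385/1024) + (-675)·(-55/512) + (-3591)·(35/2048) = -69/16

-69/16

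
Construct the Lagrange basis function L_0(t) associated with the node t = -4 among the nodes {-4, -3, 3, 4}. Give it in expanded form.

L_0(t) = (t + 3)(t - 3)(t - 4) / [(-1)·(-7)·(-8)]
       = (t^3 - 4t^2 - 9t + 36) / (-56)

L_0(t) = -(1/56)t^3 + (1/14)t^2 + (9/56)t - 9/14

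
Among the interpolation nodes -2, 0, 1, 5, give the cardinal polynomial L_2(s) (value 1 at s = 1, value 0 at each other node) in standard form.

L_2(s) = -(1/12)s^3 + (1/4)s^2 + (5/6)s

L_2(s) = (s + 2)s(s - 5) / [(3)·(1)·(-4)]
       = (s^3 - 3s^2 - 10s) / (-12)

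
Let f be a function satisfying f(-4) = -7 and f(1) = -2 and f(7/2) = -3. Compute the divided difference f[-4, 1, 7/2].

-14/75

f[-4,1] = (-2 - (-7)) / (1 - (-4)) = 1
f[1,7/2] = (-3 - (-2)) / (7/2 - 1) = -2/5
f[-4,1,7/2] = (-2/5 - 1) / (7/2 - (-4)) = -14/75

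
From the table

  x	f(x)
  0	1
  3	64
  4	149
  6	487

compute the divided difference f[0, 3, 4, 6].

2

f[0,3] = (64 - 1) / (3 - 0) = 21
f[3,4] = (149 - 64) / (4 - 3) = 85
f[4,6] = (487 - 149) / (6 - 4) = 169
f[0,3,4] = (85 - 21) / (4 - 0) = 16
f[3,4,6] = (169 - 85) / (6 - 3) = 28
f[0,3,4,6] = (28 - 16) / (6 - 0) = 2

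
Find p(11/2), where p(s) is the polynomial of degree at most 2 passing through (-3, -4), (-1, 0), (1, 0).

Using Newton's divided-difference form:
p[-3,-1] = (0 - (-4)) / (-1 - (-3)) = 2
p[-1,1] = (0 - 0) / (1 - (-1)) = 0
p[-3,-1,1] = (0 - 2) / (1 - (-3)) = -1/2
p(11/2) = -4 + 2·(17/2) + (-1/2)·(17/2)·(13/2) = -117/8

-117/8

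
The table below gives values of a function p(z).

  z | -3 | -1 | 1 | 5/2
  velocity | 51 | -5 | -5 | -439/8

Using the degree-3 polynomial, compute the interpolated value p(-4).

145

Evaluate each Lagrange basis at z = -4:
L_0(-4) = (-3)·(-5)·(-13/2)/[(-2)·(-4)·(-11/2)] = 195/88
L_1(-4) = (-1)·(-5)·(-13/2)/[(2)·(-2)·(-7/2)] = -65/28
L_2(-4) = (-1)·(-3)·(-13/2)/[(4)·(2)·(-3/2)] = 13/8
L_3(-4) = (-1)·(-3)·(-5)/[(11/2)·(7/2)·(3/2)] = -40/77
Sum: 51·(195/88) + (-5)·(-65/28) + (-5)·(13/8) + (-439/8)·(-40/77) = 145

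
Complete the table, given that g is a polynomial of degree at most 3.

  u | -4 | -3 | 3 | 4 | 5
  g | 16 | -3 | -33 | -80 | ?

The 4 known values determine g uniquely (degree ≤ 3).
Evaluate each Lagrange basis at u = 5:
L_0(5) = (8)·(2)·(1)/[(-1)·(-7)·(-8)] = -2/7
L_1(5) = (9)·(2)·(1)/[(1)·(-6)·(-7)] = 3/7
L_2(5) = (9)·(8)·(1)/[(7)·(6)·(-1)] = -12/7
L_3(5) = (9)·(8)·(2)/[(8)·(7)·(1)] = 18/7
Sum: 16·(-2/7) + (-3)·(3/7) + (-33)·(-12/7) + (-80)·(18/7) = -155

-155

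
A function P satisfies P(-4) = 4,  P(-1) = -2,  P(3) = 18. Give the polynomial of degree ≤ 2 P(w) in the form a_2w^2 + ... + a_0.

P(w) = w^2 + 3w

Build the Lagrange basis polynomials:
L_0(w) = (w + 1)(w - 3) / [21] = (1/21)w^2 - (2/21)w - 1/7
L_1(w) = (w + 4)(w - 3) / [-12] = -(1/12)w^2 - (1/12)w + 1
L_2(w) = (w + 4)(w + 1) / [28] = (1/28)w^2 + (5/28)w + 1/7
P(w) = 4·L_0 + (-2)·L_1 + 18·L_2
  4·L_0(w) = (4/21)w^2 - (8/21)w - 4/7
  (-2)·L_1(w) = (1/6)w^2 + (1/6)w - 2
  18·L_2(w) = (9/14)w^2 + (45/14)w + 18/7
Adding term by term: w^2 + 3w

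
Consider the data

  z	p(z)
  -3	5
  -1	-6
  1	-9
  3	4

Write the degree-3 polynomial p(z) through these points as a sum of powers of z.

Build the Lagrange basis polynomials:
L_0(z) = (z + 1)(z - 1)(z - 3) / [-48] = -(1/48)z^3 + (1/16)z^2 + (1/48)z - 1/16
L_1(z) = (z + 3)(z - 1)(z - 3) / [16] = (1/16)z^3 - (1/16)z^2 - (9/16)z + 9/16
L_2(z) = (z + 3)(z + 1)(z - 3) / [-16] = -(1/16)z^3 - (1/16)z^2 + (9/16)z + 9/16
L_3(z) = (z + 3)(z + 1)(z - 1) / [48] = (1/48)z^3 + (1/16)z^2 - (1/48)z - 1/16
p(z) = 5·L_0 + (-6)·L_1 + (-9)·L_2 + 4·L_3
  5·L_0(z) = -(5/48)z^3 + (5/16)z^2 + (5/48)z - 5/16
  (-6)·L_1(z) = -(3/8)z^3 + (3/8)z^2 + (27/8)z - 27/8
  (-9)·L_2(z) = (9/16)z^3 + (9/16)z^2 - (81/16)z - 81/16
  4·L_3(z) = (1/12)z^3 + (1/4)z^2 - (1/12)z - 1/4
Adding term by term: (1/6)z^3 + (3/2)z^2 - (5/3)z - 9

p(z) = (1/6)z^3 + (3/2)z^2 - (5/3)z - 9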